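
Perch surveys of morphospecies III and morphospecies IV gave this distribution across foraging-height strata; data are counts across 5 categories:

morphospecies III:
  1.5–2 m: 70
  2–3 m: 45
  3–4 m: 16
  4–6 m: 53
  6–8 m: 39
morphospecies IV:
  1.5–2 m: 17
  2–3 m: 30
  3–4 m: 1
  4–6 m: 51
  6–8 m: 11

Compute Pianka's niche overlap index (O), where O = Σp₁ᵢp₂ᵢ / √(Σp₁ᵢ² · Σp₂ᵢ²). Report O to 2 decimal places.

Proportions for morphospecies III (n=223): 70/223=0.3139, 45/223=0.2018, 16/223=0.0717, 53/223=0.2377, 39/223=0.1749
Proportions for morphospecies IV (n=110): 17/110=0.1545, 30/110=0.2727, 1/110=0.0091, 51/110=0.4636, 11/110=0.1000
Σ p₁ᵢp₂ᵢ = 0.048498 + 0.055031 + 0.000652 + 0.110198 + 0.017490 = 0.231869
Σp_1ᵢ² = 0.3139² + 0.2018² + 0.0717² + 0.2377² + 0.1749² = 0.098533 + 0.040723 + 0.005141 + 0.056501 + 0.030590 = 0.231488
Σp_2ᵢ² = 0.1545² + 0.2727² + 0.0091² + 0.4636² + 0.1000² = 0.023870 + 0.074365 + 0.000083 + 0.214925 + 0.010000 = 0.323243
O = 0.231869 / √(0.231488 × 0.323243) = 0.231869 / 0.2735450 = 0.8476

0.85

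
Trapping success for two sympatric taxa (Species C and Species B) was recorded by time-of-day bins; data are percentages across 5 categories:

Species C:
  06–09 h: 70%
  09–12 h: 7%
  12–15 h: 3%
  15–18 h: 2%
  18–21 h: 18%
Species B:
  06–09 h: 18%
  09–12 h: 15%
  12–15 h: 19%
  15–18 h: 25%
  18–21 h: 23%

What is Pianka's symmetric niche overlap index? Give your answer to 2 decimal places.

0.57

Convert percentages to proportions (divide by 100).
Σ p₁ᵢp₂ᵢ = 0.1260 + 0.0105 + 0.0057 + 0.0050 + 0.0414 = 0.1886
Σp_1ᵢ² = 0.70² + 0.07² + 0.03² + 0.02² + 0.18² = 0.4900 + 0.0049 + 0.0009 + 0.0004 + 0.0324 = 0.5286
Σp_2ᵢ² = 0.18² + 0.15² + 0.19² + 0.25² + 0.23² = 0.0324 + 0.0225 + 0.0361 + 0.0625 + 0.0529 = 0.2064
O = 0.1886 / √(0.5286 × 0.2064) = 0.1886 / 0.33031 = 0.5710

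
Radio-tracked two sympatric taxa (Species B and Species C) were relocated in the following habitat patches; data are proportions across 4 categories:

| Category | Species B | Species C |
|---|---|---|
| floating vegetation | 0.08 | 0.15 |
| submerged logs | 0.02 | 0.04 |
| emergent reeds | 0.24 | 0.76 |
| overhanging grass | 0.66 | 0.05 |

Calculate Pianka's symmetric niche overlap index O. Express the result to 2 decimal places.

0.42

Σ p₁ᵢp₂ᵢ = 0.0120 + 0.0008 + 0.1824 + 0.0330 = 0.2282
Σp_1ᵢ² = 0.08² + 0.02² + 0.24² + 0.66² = 0.0064 + 0.0004 + 0.0576 + 0.4356 = 0.5000
Σp_2ᵢ² = 0.15² + 0.04² + 0.76² + 0.05² = 0.0225 + 0.0016 + 0.5776 + 0.0025 = 0.6042
O = 0.2282 / √(0.5000 × 0.6042) = 0.2282 / 0.54964 = 0.4152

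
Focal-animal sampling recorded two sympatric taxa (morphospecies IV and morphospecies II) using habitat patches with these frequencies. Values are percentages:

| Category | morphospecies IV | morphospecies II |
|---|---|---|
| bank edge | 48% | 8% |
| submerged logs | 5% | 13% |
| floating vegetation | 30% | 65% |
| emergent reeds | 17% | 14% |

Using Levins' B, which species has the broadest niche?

Convert percentages to proportions (divide by 100).
Σp_IVᵢ² = 0.48² + 0.05² + 0.30² + 0.17² = 0.2304 + 0.0025 + 0.0900 + 0.0289 = 0.3518
B_IV = 1 / 0.3518 = 2.8425
Σp_IIᵢ² = 0.08² + 0.13² + 0.65² + 0.14² = 0.0064 + 0.0169 + 0.4225 + 0.0196 = 0.4654
B_II = 1 / 0.4654 = 2.1487
Highest B → broadest niche (most generalist): morphospecies IV (B = 2.84).

morphospecies IV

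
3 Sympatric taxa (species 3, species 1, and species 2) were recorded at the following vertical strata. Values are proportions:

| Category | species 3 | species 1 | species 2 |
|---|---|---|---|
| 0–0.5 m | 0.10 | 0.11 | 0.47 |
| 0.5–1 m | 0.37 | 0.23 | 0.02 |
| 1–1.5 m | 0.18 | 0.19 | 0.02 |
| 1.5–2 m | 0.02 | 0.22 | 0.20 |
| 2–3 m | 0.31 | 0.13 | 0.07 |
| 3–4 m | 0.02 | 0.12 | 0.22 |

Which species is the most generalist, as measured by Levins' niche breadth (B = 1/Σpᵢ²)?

Σp_3ᵢ² = 0.10² + 0.37² + 0.18² + 0.02² + 0.31² + 0.02² = 0.0100 + 0.1369 + 0.0324 + 0.0004 + 0.0961 + 0.0004 = 0.2762
B_3 = 1 / 0.2762 = 3.6206
Σp_1ᵢ² = 0.11² + 0.23² + 0.19² + 0.22² + 0.13² + 0.12² = 0.0121 + 0.0529 + 0.0361 + 0.0484 + 0.0169 + 0.0144 = 0.1808
B_1 = 1 / 0.1808 = 5.5310
Σp_2ᵢ² = 0.47² + 0.02² + 0.02² + 0.20² + 0.07² + 0.22² = 0.2209 + 0.0004 + 0.0004 + 0.0400 + 0.0049 + 0.0484 = 0.3150
B_2 = 1 / 0.3150 = 3.1746
Highest B → broadest niche (most generalist): species 1 (B = 5.53).

species 1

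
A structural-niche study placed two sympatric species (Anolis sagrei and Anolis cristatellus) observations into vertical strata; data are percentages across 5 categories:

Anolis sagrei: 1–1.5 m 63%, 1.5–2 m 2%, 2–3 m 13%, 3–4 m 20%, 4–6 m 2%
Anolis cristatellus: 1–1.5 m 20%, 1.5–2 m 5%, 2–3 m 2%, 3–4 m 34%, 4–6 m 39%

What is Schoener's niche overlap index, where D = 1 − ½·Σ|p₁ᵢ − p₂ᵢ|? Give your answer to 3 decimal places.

0.460

Convert percentages to proportions (divide by 100).
Σ|p₁ᵢ − p₂ᵢ| = 0.43 + 0.03 + 0.11 + 0.14 + 0.37 = 1.08
D = 1 − ½ × 1.08 = 1 − 0.540 = 0.46000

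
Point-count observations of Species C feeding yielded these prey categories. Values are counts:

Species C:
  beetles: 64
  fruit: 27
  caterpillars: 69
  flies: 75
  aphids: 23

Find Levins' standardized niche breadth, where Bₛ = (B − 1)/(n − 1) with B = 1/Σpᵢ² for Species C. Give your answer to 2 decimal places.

0.81

Proportions for Species C (n=258): 64/258=0.2481, 27/258=0.1047, 69/258=0.2674, 75/258=0.2907, 23/258=0.0891
Σpᵢ² = 0.2481² + 0.1047² + 0.2674² + 0.2907² + 0.0891² = 0.061554 + 0.010962 + 0.071503 + 0.084506 + 0.007939 = 0.236464
B = 1 / 0.236464 = 4.2290
Bₛ = (B − 1)/(n − 1) = (4.2290 − 1)/(5 − 1) = 3.2290/4 = 0.8073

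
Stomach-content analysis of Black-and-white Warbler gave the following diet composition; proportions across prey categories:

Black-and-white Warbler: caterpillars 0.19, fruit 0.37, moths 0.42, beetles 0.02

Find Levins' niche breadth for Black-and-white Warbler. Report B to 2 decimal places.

2.86

Σpᵢ² = 0.19² + 0.37² + 0.42² + 0.02² = 0.0361 + 0.1369 + 0.1764 + 0.0004 = 0.3498
B = 1 / 0.3498 = 2.8588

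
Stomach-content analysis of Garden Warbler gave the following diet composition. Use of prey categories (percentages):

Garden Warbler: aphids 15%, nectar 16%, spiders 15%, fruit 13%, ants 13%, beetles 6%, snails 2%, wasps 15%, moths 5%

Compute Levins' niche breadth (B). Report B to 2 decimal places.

Convert percentages to proportions (divide by 100).
Σpᵢ² = 0.15² + 0.16² + 0.15² + 0.13² + 0.13² + 0.06² + 0.02² + 0.15² + 0.05² = 0.0225 + 0.0256 + 0.0225 + 0.0169 + 0.0169 + 0.0036 + 0.0004 + 0.0225 + 0.0025 = 0.1334
B = 1 / 0.1334 = 7.4963

7.50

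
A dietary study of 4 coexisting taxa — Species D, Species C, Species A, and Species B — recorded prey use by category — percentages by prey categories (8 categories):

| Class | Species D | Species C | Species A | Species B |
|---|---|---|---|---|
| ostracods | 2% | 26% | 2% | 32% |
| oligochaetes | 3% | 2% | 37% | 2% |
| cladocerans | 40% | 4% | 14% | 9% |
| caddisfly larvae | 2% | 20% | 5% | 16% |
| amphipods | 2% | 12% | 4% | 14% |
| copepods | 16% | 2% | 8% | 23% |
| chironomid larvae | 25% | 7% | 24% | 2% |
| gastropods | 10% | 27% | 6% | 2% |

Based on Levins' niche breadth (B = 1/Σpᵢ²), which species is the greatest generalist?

Species C

Convert percentages to proportions (divide by 100).
Σp_Dᵢ² = 0.02² + 0.03² + 0.40² + 0.02² + 0.02² + 0.16² + 0.25² + 0.10² = 0.0004 + 0.0009 + 0.1600 + 0.0004 + 0.0004 + 0.0256 + 0.0625 + 0.0100 = 0.2602
B_D = 1 / 0.2602 = 3.8432
Σp_Cᵢ² = 0.26² + 0.02² + 0.04² + 0.20² + 0.12² + 0.02² + 0.07² + 0.27² = 0.0676 + 0.0004 + 0.0016 + 0.0400 + 0.0144 + 0.0004 + 0.0049 + 0.0729 = 0.2022
B_C = 1 / 0.2022 = 4.9456
Σp_Aᵢ² = 0.02² + 0.37² + 0.14² + 0.05² + 0.04² + 0.08² + 0.24² + 0.06² = 0.0004 + 0.1369 + 0.0196 + 0.0025 + 0.0016 + 0.0064 + 0.0576 + 0.0036 = 0.2286
B_A = 1 / 0.2286 = 4.3745
Σp_Bᵢ² = 0.32² + 0.02² + 0.09² + 0.16² + 0.14² + 0.23² + 0.02² + 0.02² = 0.1024 + 0.0004 + 0.0081 + 0.0256 + 0.0196 + 0.0529 + 0.0004 + 0.0004 = 0.2098
B_B = 1 / 0.2098 = 4.7664
Highest B → broadest niche (most generalist): Species C (B = 4.95).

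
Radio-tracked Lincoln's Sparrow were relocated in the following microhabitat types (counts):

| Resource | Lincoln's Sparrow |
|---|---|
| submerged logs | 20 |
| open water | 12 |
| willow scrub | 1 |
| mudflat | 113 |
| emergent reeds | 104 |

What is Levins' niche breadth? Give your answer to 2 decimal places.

2.59

Proportions for Lincoln's Sparrow (n=250): 20/250=0.0800, 12/250=0.0480, 1/250=0.0040, 113/250=0.4520, 104/250=0.4160
Σpᵢ² = 0.0800² + 0.0480² + 0.0040² + 0.4520² + 0.4160² = 0.006400 + 0.002304 + 0.000016 + 0.204304 + 0.173056 = 0.386080
B = 1 / 0.386080 = 2.5901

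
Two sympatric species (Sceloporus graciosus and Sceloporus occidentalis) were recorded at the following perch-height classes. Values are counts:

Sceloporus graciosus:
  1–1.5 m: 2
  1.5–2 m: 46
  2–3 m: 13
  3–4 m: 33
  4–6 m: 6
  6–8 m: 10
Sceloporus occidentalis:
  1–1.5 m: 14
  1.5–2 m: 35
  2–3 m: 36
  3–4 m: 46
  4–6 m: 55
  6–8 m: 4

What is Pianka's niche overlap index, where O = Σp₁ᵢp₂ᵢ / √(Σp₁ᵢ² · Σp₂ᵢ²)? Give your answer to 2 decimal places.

0.76

Proportions for Sceloporus graciosus (n=110): 2/110=0.0182, 46/110=0.4182, 13/110=0.1182, 33/110=0.3000, 6/110=0.0545, 10/110=0.0909
Proportions for Sceloporus occidentalis (n=190): 14/190=0.0737, 35/190=0.1842, 36/190=0.1895, 46/190=0.2421, 55/190=0.2895, 4/190=0.0211
Σ p₁ᵢp₂ᵢ = 0.001341 + 0.077032 + 0.022399 + 0.072630 + 0.015778 + 0.001918 = 0.191098
Σp_1ᵢ² = 0.0182² + 0.4182² + 0.1182² + 0.3000² + 0.0545² + 0.0909² = 0.000331 + 0.174891 + 0.013971 + 0.090000 + 0.002970 + 0.008263 = 0.290426
Σp_2ᵢ² = 0.0737² + 0.1842² + 0.1895² + 0.2421² + 0.2895² + 0.0211² = 0.005432 + 0.033930 + 0.035910 + 0.058612 + 0.083810 + 0.000445 = 0.218139
O = 0.191098 / √(0.290426 × 0.218139) = 0.191098 / 0.2517007 = 0.7592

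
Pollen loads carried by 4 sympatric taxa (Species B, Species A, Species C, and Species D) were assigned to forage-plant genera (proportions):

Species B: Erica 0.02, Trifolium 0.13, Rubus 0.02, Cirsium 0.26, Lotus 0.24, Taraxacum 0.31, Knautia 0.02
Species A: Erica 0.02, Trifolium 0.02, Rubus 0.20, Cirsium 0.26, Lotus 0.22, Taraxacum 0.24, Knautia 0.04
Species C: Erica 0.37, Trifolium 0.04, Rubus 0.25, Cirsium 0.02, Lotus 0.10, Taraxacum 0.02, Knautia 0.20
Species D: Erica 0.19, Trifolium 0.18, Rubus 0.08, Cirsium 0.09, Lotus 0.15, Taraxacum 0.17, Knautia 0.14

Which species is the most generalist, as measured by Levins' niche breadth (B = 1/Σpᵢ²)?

Species D

Σp_Bᵢ² = 0.02² + 0.13² + 0.02² + 0.26² + 0.24² + 0.31² + 0.02² = 0.0004 + 0.0169 + 0.0004 + 0.0676 + 0.0576 + 0.0961 + 0.0004 = 0.2394
B_B = 1 / 0.2394 = 4.1771
Σp_Aᵢ² = 0.02² + 0.02² + 0.20² + 0.26² + 0.22² + 0.24² + 0.04² = 0.0004 + 0.0004 + 0.0400 + 0.0676 + 0.0484 + 0.0576 + 0.0016 = 0.2160
B_A = 1 / 0.2160 = 4.6296
Σp_Cᵢ² = 0.37² + 0.04² + 0.25² + 0.02² + 0.10² + 0.02² + 0.20² = 0.1369 + 0.0016 + 0.0625 + 0.0004 + 0.0100 + 0.0004 + 0.0400 = 0.2518
B_C = 1 / 0.2518 = 3.9714
Σp_Dᵢ² = 0.19² + 0.18² + 0.08² + 0.09² + 0.15² + 0.17² + 0.14² = 0.0361 + 0.0324 + 0.0064 + 0.0081 + 0.0225 + 0.0289 + 0.0196 = 0.1540
B_D = 1 / 0.1540 = 6.4935
Highest B → broadest niche (most generalist): Species D (B = 6.49).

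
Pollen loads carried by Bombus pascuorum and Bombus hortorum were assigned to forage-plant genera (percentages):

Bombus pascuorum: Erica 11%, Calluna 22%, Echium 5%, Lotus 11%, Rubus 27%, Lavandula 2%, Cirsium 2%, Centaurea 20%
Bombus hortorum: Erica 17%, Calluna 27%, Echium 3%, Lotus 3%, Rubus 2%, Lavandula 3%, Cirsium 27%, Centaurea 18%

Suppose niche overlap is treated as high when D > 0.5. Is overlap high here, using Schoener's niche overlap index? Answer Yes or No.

Yes

Convert percentages to proportions (divide by 100).
Σ|p₁ᵢ − p₂ᵢ| = 0.06 + 0.05 + 0.02 + 0.08 + 0.25 + 0.01 + 0.25 + 0.02 = 0.74
D = 1 − ½ × 0.74 = 1 − 0.370 = 0.6300
D = 0.6300 > 0.5 → Yes.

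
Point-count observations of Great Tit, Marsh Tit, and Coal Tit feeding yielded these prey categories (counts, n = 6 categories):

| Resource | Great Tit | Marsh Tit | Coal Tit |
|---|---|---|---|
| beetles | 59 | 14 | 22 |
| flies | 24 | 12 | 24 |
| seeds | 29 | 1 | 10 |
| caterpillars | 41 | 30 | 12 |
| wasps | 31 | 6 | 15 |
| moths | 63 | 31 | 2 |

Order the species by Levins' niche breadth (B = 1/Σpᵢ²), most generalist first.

Great Tit > Coal Tit > Marsh Tit

Proportions for Great Tit (n=247): 59/247=0.2389, 24/247=0.0972, 29/247=0.1174, 41/247=0.1660, 31/247=0.1255, 63/247=0.2551
Proportions for Marsh Tit (n=94): 14/94=0.1489, 12/94=0.1277, 1/94=0.0106, 30/94=0.3191, 6/94=0.0638, 31/94=0.3298
Proportions for Coal Tit (n=85): 22/85=0.2588, 24/85=0.2824, 10/85=0.1176, 12/85=0.1412, 15/85=0.1765, 2/85=0.0235
Σp_Greaᵢ² = 0.2389² + 0.0972² + 0.1174² + 0.1660² + 0.1255² + 0.2551² = 0.057073 + 0.009448 + 0.013783 + 0.027556 + 0.015750 + 0.065076 = 0.188686
B_Grea = 1 / 0.188686 = 5.2998
Σp_Marsᵢ² = 0.1489² + 0.1277² + 0.0106² + 0.3191² + 0.0638² + 0.3298² = 0.022171 + 0.016307 + 0.000112 + 0.101825 + 0.004070 + 0.108768 = 0.253253
B_Mars = 1 / 0.253253 = 3.9486
Σp_Coalᵢ² = 0.2588² + 0.2824² + 0.1176² + 0.1412² + 0.1765² + 0.0235² = 0.066977 + 0.079750 + 0.013830 + 0.019937 + 0.031152 + 0.000552 = 0.212198
B_Coal = 1 / 0.212198 = 4.7126
Ranking by B (broadest → narrowest): Great Tit (5.30) > Coal Tit (4.71) > Marsh Tit (3.95)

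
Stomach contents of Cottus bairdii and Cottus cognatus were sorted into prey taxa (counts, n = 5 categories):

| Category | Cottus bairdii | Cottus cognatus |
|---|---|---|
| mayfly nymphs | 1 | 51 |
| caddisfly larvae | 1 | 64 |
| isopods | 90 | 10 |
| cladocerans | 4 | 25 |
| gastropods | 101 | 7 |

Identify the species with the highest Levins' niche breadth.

Cottus cognatus

Proportions for Cottus bairdii (n=197): 1/197=0.0051, 1/197=0.0051, 90/197=0.4569, 4/197=0.0203, 101/197=0.5127
Proportions for Cottus cognatus (n=157): 51/157=0.3248, 64/157=0.4076, 10/157=0.0637, 25/157=0.1592, 7/157=0.0446
Σp_bairᵢ² = 0.0051² + 0.0051² + 0.4569² + 0.0203² + 0.5127² = 0.000026 + 0.000026 + 0.208758 + 0.000412 + 0.262861 = 0.472083
B_bair = 1 / 0.472083 = 2.1183
Σp_cognᵢ² = 0.3248² + 0.4076² + 0.0637² + 0.1592² + 0.0446² = 0.105495 + 0.166138 + 0.004058 + 0.025345 + 0.001989 = 0.303025
B_cogn = 1 / 0.303025 = 3.3001
Highest B → broadest niche (most generalist): Cottus cognatus (B = 3.30).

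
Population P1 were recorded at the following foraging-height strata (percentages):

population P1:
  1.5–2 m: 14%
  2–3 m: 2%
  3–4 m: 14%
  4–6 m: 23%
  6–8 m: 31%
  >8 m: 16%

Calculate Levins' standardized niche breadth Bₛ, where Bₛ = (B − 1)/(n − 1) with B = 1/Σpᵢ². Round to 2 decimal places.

Convert percentages to proportions (divide by 100).
Σpᵢ² = 0.14² + 0.02² + 0.14² + 0.23² + 0.31² + 0.16² = 0.0196 + 0.0004 + 0.0196 + 0.0529 + 0.0961 + 0.0256 = 0.2142
B = 1 / 0.2142 = 4.6685
Bₛ = (B − 1)/(n − 1) = (4.6685 − 1)/(6 − 1) = 3.6685/5 = 0.7337

0.73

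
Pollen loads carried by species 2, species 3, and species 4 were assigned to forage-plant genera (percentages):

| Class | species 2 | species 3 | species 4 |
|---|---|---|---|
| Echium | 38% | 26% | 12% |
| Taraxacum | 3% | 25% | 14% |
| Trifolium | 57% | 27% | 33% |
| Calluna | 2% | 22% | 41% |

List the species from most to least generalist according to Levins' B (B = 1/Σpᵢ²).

Convert percentages to proportions (divide by 100).
Σp_2ᵢ² = 0.38² + 0.03² + 0.57² + 0.02² = 0.1444 + 0.0009 + 0.3249 + 0.0004 = 0.4706
B_2 = 1 / 0.4706 = 2.1249
Σp_3ᵢ² = 0.26² + 0.25² + 0.27² + 0.22² = 0.0676 + 0.0625 + 0.0729 + 0.0484 = 0.2514
B_3 = 1 / 0.2514 = 3.9777
Σp_4ᵢ² = 0.12² + 0.14² + 0.33² + 0.41² = 0.0144 + 0.0196 + 0.1089 + 0.1681 = 0.3110
B_4 = 1 / 0.3110 = 3.2154
Ranking by B (broadest → narrowest): species 3 (3.98) > species 4 (3.22) > species 2 (2.12)

species 3 > species 4 > species 2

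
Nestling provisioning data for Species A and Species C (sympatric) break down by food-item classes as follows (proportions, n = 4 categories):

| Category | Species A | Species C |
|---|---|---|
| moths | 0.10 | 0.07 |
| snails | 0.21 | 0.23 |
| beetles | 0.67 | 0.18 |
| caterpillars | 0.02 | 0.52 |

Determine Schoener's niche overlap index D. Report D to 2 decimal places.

Σ|p₁ᵢ − p₂ᵢ| = 0.03 + 0.02 + 0.49 + 0.50 = 1.04
D = 1 − ½ × 1.04 = 1 − 0.520 = 0.4800

0.48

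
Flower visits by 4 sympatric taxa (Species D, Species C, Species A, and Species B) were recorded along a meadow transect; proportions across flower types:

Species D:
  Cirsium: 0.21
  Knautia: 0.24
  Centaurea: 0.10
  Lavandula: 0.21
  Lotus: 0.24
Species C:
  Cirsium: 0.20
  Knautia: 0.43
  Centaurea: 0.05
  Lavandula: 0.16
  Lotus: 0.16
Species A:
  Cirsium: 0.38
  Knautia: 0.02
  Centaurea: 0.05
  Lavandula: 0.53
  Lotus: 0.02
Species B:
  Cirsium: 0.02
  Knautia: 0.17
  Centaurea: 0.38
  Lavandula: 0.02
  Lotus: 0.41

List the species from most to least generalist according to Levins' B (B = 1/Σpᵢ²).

Σp_Dᵢ² = 0.21² + 0.24² + 0.10² + 0.21² + 0.24² = 0.0441 + 0.0576 + 0.0100 + 0.0441 + 0.0576 = 0.2134
B_D = 1 / 0.2134 = 4.6860
Σp_Cᵢ² = 0.20² + 0.43² + 0.05² + 0.16² + 0.16² = 0.0400 + 0.1849 + 0.0025 + 0.0256 + 0.0256 = 0.2786
B_C = 1 / 0.2786 = 3.5894
Σp_Aᵢ² = 0.38² + 0.02² + 0.05² + 0.53² + 0.02² = 0.1444 + 0.0004 + 0.0025 + 0.2809 + 0.0004 = 0.4286
B_A = 1 / 0.4286 = 2.3332
Σp_Bᵢ² = 0.02² + 0.17² + 0.38² + 0.02² + 0.41² = 0.0004 + 0.0289 + 0.1444 + 0.0004 + 0.1681 = 0.3422
B_B = 1 / 0.3422 = 2.9223
Ranking by B (broadest → narrowest): Species D (4.69) > Species C (3.59) > Species B (2.92) > Species A (2.33)

Species D > Species C > Species B > Species A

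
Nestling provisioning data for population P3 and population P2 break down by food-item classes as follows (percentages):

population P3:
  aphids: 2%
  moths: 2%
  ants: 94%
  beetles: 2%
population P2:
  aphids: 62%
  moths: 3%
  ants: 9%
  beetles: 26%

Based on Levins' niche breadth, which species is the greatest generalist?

Convert percentages to proportions (divide by 100).
Σp_P3ᵢ² = 0.02² + 0.02² + 0.94² + 0.02² = 0.0004 + 0.0004 + 0.8836 + 0.0004 = 0.8848
B_P3 = 1 / 0.8848 = 1.1302
Σp_P2ᵢ² = 0.62² + 0.03² + 0.09² + 0.26² = 0.3844 + 0.0009 + 0.0081 + 0.0676 = 0.4610
B_P2 = 1 / 0.4610 = 2.1692
Highest B → broadest niche (most generalist): population P2 (B = 2.17).

population P2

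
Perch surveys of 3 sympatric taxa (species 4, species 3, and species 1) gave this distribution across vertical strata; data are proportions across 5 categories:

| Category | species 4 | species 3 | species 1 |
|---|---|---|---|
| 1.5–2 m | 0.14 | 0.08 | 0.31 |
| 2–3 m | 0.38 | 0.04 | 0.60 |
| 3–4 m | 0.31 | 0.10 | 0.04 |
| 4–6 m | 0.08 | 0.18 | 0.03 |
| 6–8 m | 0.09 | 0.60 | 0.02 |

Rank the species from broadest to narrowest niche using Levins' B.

Σp_4ᵢ² = 0.14² + 0.38² + 0.31² + 0.08² + 0.09² = 0.0196 + 0.1444 + 0.0961 + 0.0064 + 0.0081 = 0.2746
B_4 = 1 / 0.2746 = 3.6417
Σp_3ᵢ² = 0.08² + 0.04² + 0.10² + 0.18² + 0.60² = 0.0064 + 0.0016 + 0.0100 + 0.0324 + 0.3600 = 0.4104
B_3 = 1 / 0.4104 = 2.4366
Σp_1ᵢ² = 0.31² + 0.60² + 0.04² + 0.03² + 0.02² = 0.0961 + 0.3600 + 0.0016 + 0.0009 + 0.0004 = 0.4590
B_1 = 1 / 0.4590 = 2.1786
Ranking by B (broadest → narrowest): species 4 (3.64) > species 3 (2.44) > species 1 (2.18)

species 4 > species 3 > species 1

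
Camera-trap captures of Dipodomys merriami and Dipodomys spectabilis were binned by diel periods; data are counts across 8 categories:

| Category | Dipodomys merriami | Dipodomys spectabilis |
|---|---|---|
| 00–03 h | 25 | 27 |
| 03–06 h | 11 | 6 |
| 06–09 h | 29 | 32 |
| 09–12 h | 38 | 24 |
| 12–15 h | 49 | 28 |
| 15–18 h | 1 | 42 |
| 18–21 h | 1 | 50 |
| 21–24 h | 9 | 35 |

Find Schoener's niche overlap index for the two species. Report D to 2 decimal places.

0.55

Proportions for Dipodomys merriami (n=163): 25/163=0.1534, 11/163=0.0675, 29/163=0.1779, 38/163=0.2331, 49/163=0.3006, 1/163=0.0061, 1/163=0.0061, 9/163=0.0552
Proportions for Dipodomys spectabilis (n=244): 27/244=0.1107, 6/244=0.0246, 32/244=0.1311, 24/244=0.0984, 28/244=0.1148, 42/244=0.1721, 50/244=0.2049, 35/244=0.1434
Σ|p₁ᵢ − p₂ᵢ| = 0.0427 + 0.0429 + 0.0468 + 0.1347 + 0.1858 + 0.1660 + 0.1988 + 0.0882 = 0.9059
D = 1 − ½ × 0.9059 = 1 − 0.45295 = 0.54705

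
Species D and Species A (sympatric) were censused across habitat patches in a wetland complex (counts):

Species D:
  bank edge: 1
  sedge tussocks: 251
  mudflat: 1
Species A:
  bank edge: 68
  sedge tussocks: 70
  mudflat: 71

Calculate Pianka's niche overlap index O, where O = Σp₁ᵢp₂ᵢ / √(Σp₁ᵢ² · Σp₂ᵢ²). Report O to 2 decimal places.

Proportions for Species D (n=253): 1/253=0.0040, 251/253=0.9921, 1/253=0.0040
Proportions for Species A (n=209): 68/209=0.3254, 70/209=0.3349, 71/209=0.3397
Σ p₁ᵢp₂ᵢ = 0.001302 + 0.332254 + 0.001359 = 0.334915
Σp_1ᵢ² = 0.0040² + 0.9921² + 0.0040² = 0.000016 + 0.984262 + 0.000016 = 0.984294
Σp_2ᵢ² = 0.3254² + 0.3349² + 0.3397² = 0.105885 + 0.112158 + 0.115396 = 0.333439
O = 0.334915 / √(0.984294 × 0.333439) = 0.334915 / 0.5728892 = 0.5846

0.58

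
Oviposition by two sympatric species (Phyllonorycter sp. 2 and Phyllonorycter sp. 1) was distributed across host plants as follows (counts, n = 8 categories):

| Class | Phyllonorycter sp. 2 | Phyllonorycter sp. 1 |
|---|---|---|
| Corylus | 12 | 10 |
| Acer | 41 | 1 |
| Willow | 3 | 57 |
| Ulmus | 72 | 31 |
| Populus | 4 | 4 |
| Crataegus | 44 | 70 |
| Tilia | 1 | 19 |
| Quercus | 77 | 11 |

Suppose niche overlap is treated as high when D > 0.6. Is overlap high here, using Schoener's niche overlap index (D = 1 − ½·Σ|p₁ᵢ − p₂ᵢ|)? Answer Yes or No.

No

Proportions for Phyllonorycter sp. 2 (n=254): 12/254=0.0472, 41/254=0.1614, 3/254=0.0118, 72/254=0.2835, 4/254=0.0157, 44/254=0.1732, 1/254=0.0039, 77/254=0.3031
Proportions for Phyllonorycter sp. 1 (n=203): 10/203=0.0493, 1/203=0.0049, 57/203=0.2808, 31/203=0.1527, 4/203=0.0197, 70/203=0.3448, 19/203=0.0936, 11/203=0.0542
Σ|p₁ᵢ − p₂ᵢ| = 0.0021 + 0.1565 + 0.2690 + 0.1308 + 0.0040 + 0.1716 + 0.0897 + 0.2489 = 1.0726
D = 1 − ½ × 1.0726 = 1 − 0.53630 = 0.46370
D = 0.46370 < 0.6 → No.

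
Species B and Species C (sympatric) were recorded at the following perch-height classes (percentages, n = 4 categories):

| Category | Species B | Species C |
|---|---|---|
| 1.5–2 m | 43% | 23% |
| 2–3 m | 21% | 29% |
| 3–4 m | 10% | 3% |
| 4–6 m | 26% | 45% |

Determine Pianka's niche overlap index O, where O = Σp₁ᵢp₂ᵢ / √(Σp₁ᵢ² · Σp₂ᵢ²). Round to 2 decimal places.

0.87

Convert percentages to proportions (divide by 100).
Σ p₁ᵢp₂ᵢ = 0.0989 + 0.0609 + 0.0030 + 0.1170 = 0.2798
Σp_1ᵢ² = 0.43² + 0.21² + 0.10² + 0.26² = 0.1849 + 0.0441 + 0.0100 + 0.0676 = 0.3066
Σp_2ᵢ² = 0.23² + 0.29² + 0.03² + 0.45² = 0.0529 + 0.0841 + 0.0009 + 0.2025 = 0.3404
O = 0.2798 / √(0.3066 × 0.3404) = 0.2798 / 0.32306 = 0.8661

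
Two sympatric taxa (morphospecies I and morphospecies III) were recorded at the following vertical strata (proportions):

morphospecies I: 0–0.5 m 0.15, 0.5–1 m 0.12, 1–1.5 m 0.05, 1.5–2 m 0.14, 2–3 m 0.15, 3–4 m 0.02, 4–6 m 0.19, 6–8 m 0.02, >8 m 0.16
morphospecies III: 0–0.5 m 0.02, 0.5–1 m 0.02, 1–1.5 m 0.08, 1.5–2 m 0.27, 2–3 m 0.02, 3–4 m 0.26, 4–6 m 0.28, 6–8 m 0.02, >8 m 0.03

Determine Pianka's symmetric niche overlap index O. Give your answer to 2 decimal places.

Σ p₁ᵢp₂ᵢ = 0.0030 + 0.0024 + 0.0040 + 0.0378 + 0.0030 + 0.0052 + 0.0532 + 0.0004 + 0.0048 = 0.1138
Σp_1ᵢ² = 0.15² + 0.12² + 0.05² + 0.14² + 0.15² + 0.02² + 0.19² + 0.02² + 0.16² = 0.0225 + 0.0144 + 0.0025 + 0.0196 + 0.0225 + 0.0004 + 0.0361 + 0.0004 + 0.0256 = 0.1440
Σp_2ᵢ² = 0.02² + 0.02² + 0.08² + 0.27² + 0.02² + 0.26² + 0.28² + 0.02² + 0.03² = 0.0004 + 0.0004 + 0.0064 + 0.0729 + 0.0004 + 0.0676 + 0.0784 + 0.0004 + 0.0009 = 0.2278
O = 0.1138 / √(0.1440 × 0.2278) = 0.1138 / 0.18112 = 0.6283

0.63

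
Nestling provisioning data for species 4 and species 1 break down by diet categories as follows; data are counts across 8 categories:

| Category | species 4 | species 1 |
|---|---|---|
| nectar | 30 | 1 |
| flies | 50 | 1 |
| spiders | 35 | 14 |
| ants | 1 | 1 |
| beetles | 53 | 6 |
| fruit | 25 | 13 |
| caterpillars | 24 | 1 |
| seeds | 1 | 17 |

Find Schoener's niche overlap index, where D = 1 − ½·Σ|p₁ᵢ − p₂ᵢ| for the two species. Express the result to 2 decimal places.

0.45

Proportions for species 4 (n=219): 30/219=0.1370, 50/219=0.2283, 35/219=0.1598, 1/219=0.0046, 53/219=0.2420, 25/219=0.1142, 24/219=0.1096, 1/219=0.0046
Proportions for species 1 (n=54): 1/54=0.0185, 1/54=0.0185, 14/54=0.2593, 1/54=0.0185, 6/54=0.1111, 13/54=0.2407, 1/54=0.0185, 17/54=0.3148
Σ|p₁ᵢ − p₂ᵢ| = 0.1185 + 0.2098 + 0.0995 + 0.0139 + 0.1309 + 0.1265 + 0.0911 + 0.3102 = 1.1004
D = 1 − ½ × 1.1004 = 1 − 0.55020 = 0.44980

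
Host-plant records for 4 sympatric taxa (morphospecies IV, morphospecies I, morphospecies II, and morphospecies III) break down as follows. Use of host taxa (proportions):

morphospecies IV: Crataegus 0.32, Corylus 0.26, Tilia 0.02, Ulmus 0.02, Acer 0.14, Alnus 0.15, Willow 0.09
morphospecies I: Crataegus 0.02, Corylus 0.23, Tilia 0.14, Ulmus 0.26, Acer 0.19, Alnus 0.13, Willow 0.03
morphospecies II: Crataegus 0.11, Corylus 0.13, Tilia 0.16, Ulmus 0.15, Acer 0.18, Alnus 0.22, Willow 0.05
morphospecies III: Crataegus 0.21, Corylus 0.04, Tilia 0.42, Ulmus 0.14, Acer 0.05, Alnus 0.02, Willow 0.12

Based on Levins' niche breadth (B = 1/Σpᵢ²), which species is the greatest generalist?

Σp_IVᵢ² = 0.32² + 0.26² + 0.02² + 0.02² + 0.14² + 0.15² + 0.09² = 0.1024 + 0.0676 + 0.0004 + 0.0004 + 0.0196 + 0.0225 + 0.0081 = 0.2210
B_IV = 1 / 0.2210 = 4.5249
Σp_Iᵢ² = 0.02² + 0.23² + 0.14² + 0.26² + 0.19² + 0.13² + 0.03² = 0.0004 + 0.0529 + 0.0196 + 0.0676 + 0.0361 + 0.0169 + 0.0009 = 0.1944
B_I = 1 / 0.1944 = 5.1440
Σp_IIᵢ² = 0.11² + 0.13² + 0.16² + 0.15² + 0.18² + 0.22² + 0.05² = 0.0121 + 0.0169 + 0.0256 + 0.0225 + 0.0324 + 0.0484 + 0.0025 = 0.1604
B_II = 1 / 0.1604 = 6.2344
Σp_IIIᵢ² = 0.21² + 0.04² + 0.42² + 0.14² + 0.05² + 0.02² + 0.12² = 0.0441 + 0.0016 + 0.1764 + 0.0196 + 0.0025 + 0.0004 + 0.0144 = 0.2590
B_III = 1 / 0.2590 = 3.8610
Highest B → broadest niche (most generalist): morphospecies II (B = 6.23).

morphospecies II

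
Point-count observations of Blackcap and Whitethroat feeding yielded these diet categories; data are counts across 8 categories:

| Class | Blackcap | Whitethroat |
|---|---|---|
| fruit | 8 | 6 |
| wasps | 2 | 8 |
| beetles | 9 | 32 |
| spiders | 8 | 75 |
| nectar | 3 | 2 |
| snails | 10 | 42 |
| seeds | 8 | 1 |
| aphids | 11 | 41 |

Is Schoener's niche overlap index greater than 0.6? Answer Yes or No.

Proportions for Blackcap (n=59): 8/59=0.1356, 2/59=0.0339, 9/59=0.1525, 8/59=0.1356, 3/59=0.0508, 10/59=0.1695, 8/59=0.1356, 11/59=0.1864
Proportions for Whitethroat (n=207): 6/207=0.0290, 8/207=0.0386, 32/207=0.1546, 75/207=0.3623, 2/207=0.0097, 42/207=0.2029, 1/207=0.0048, 41/207=0.1981
Σ|p₁ᵢ − p₂ᵢ| = 0.1066 + 0.0047 + 0.0021 + 0.2267 + 0.0411 + 0.0334 + 0.1308 + 0.0117 = 0.5571
D = 1 − ½ × 0.5571 = 1 − 0.27855 = 0.72145
D = 0.72145 > 0.6 → Yes.

Yes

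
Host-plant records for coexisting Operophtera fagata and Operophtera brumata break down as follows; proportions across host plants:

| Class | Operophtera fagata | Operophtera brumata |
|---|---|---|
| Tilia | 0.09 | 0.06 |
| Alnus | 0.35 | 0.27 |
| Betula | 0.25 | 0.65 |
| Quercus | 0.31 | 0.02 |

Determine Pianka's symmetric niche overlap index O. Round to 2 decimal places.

0.71

Σ p₁ᵢp₂ᵢ = 0.0054 + 0.0945 + 0.1625 + 0.0062 = 0.2686
Σp_1ᵢ² = 0.09² + 0.35² + 0.25² + 0.31² = 0.0081 + 0.1225 + 0.0625 + 0.0961 = 0.2892
Σp_2ᵢ² = 0.06² + 0.27² + 0.65² + 0.02² = 0.0036 + 0.0729 + 0.4225 + 0.0004 = 0.4994
O = 0.2686 / √(0.2892 × 0.4994) = 0.2686 / 0.38003 = 0.7068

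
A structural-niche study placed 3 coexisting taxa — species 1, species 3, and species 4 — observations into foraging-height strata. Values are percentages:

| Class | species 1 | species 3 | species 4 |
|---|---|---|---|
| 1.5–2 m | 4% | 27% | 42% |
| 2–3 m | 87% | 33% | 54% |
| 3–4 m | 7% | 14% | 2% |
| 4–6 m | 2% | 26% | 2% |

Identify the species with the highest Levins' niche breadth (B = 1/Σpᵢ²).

Convert percentages to proportions (divide by 100).
Σp_1ᵢ² = 0.04² + 0.87² + 0.07² + 0.02² = 0.0016 + 0.7569 + 0.0049 + 0.0004 = 0.7638
B_1 = 1 / 0.7638 = 1.3092
Σp_3ᵢ² = 0.27² + 0.33² + 0.14² + 0.26² = 0.0729 + 0.1089 + 0.0196 + 0.0676 = 0.2690
B_3 = 1 / 0.2690 = 3.7175
Σp_4ᵢ² = 0.42² + 0.54² + 0.02² + 0.02² = 0.1764 + 0.2916 + 0.0004 + 0.0004 = 0.4688
B_4 = 1 / 0.4688 = 2.1331
Highest B → broadest niche (most generalist): species 3 (B = 3.72).

species 3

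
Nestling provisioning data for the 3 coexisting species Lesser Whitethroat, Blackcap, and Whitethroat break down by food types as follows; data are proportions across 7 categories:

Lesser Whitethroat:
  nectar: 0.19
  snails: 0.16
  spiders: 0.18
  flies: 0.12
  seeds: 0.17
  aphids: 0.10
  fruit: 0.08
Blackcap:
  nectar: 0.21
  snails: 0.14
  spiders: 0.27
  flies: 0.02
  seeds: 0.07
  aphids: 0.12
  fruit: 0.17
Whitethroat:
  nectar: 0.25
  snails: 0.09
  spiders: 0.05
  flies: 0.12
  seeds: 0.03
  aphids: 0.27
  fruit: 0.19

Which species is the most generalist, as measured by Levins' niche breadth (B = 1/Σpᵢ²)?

Lesser Whitethroat

Σp_Lessᵢ² = 0.19² + 0.16² + 0.18² + 0.12² + 0.17² + 0.10² + 0.08² = 0.0361 + 0.0256 + 0.0324 + 0.0144 + 0.0289 + 0.0100 + 0.0064 = 0.1538
B_Less = 1 / 0.1538 = 6.5020
Σp_Blacᵢ² = 0.21² + 0.14² + 0.27² + 0.02² + 0.07² + 0.12² + 0.17² = 0.0441 + 0.0196 + 0.0729 + 0.0004 + 0.0049 + 0.0144 + 0.0289 = 0.1852
B_Blac = 1 / 0.1852 = 5.3996
Σp_Whitᵢ² = 0.25² + 0.09² + 0.05² + 0.12² + 0.03² + 0.27² + 0.19² = 0.0625 + 0.0081 + 0.0025 + 0.0144 + 0.0009 + 0.0729 + 0.0361 = 0.1974
B_Whit = 1 / 0.1974 = 5.0659
Highest B → broadest niche (most generalist): Lesser Whitethroat (B = 6.50).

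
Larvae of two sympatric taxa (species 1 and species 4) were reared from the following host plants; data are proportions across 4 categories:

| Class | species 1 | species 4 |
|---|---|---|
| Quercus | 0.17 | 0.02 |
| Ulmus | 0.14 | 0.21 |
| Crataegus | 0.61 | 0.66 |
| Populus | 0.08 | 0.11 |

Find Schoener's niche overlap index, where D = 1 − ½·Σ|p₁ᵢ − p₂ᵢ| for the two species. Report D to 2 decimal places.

Σ|p₁ᵢ − p₂ᵢ| = 0.15 + 0.07 + 0.05 + 0.03 = 0.30
D = 1 − ½ × 0.30 = 1 − 0.150 = 0.8500

0.85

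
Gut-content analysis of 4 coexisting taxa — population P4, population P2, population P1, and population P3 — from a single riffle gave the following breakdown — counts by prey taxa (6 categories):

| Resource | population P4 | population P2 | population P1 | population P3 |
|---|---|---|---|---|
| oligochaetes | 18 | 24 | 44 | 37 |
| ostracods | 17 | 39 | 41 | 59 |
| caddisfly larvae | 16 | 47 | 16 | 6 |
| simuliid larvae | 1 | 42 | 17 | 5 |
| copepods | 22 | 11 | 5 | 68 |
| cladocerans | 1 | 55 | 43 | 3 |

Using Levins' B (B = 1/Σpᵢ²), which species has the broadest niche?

Proportions for population P4 (n=75): 18/75=0.2400, 17/75=0.2267, 16/75=0.2133, 1/75=0.0133, 22/75=0.2933, 1/75=0.0133
Proportions for population P2 (n=218): 24/218=0.1101, 39/218=0.1789, 47/218=0.2156, 42/218=0.1927, 11/218=0.0505, 55/218=0.2523
Proportions for population P1 (n=166): 44/166=0.2651, 41/166=0.2470, 16/166=0.0964, 17/166=0.1024, 5/166=0.0301, 43/166=0.2590
Proportions for population P3 (n=178): 37/178=0.2079, 59/178=0.3315, 6/178=0.0337, 5/178=0.0281, 68/178=0.3820, 3/178=0.0169
Σp_P4ᵢ² = 0.2400² + 0.2267² + 0.2133² + 0.0133² + 0.2933² + 0.0133² = 0.057600 + 0.051393 + 0.045497 + 0.000177 + 0.086025 + 0.000177 = 0.240869
B_P4 = 1 / 0.240869 = 4.1516
Σp_P2ᵢ² = 0.1101² + 0.1789² + 0.2156² + 0.1927² + 0.0505² + 0.2523² = 0.012122 + 0.032005 + 0.046483 + 0.037133 + 0.002550 + 0.063655 = 0.193948
B_P2 = 1 / 0.193948 = 5.1560
Σp_P1ᵢ² = 0.2651² + 0.2470² + 0.0964² + 0.1024² + 0.0301² + 0.2590² = 0.070278 + 0.061009 + 0.009293 + 0.010486 + 0.000906 + 0.067081 = 0.219053
B_P1 = 1 / 0.219053 = 4.5651
Σp_P3ᵢ² = 0.2079² + 0.3315² + 0.0337² + 0.0281² + 0.3820² + 0.0169² = 0.043222 + 0.109892 + 0.001136 + 0.000790 + 0.145924 + 0.000286 = 0.301250
B_P3 = 1 / 0.301250 = 3.3195
Highest B → broadest niche (most generalist): population P2 (B = 5.16).

population P2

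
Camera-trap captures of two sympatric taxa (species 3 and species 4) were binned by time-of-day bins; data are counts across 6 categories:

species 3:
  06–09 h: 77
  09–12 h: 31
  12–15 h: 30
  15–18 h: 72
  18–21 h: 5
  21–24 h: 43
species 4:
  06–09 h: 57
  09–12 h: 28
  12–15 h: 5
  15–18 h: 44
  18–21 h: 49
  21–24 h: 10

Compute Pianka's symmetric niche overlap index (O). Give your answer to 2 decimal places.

0.82

Proportions for species 3 (n=258): 77/258=0.2984, 31/258=0.1202, 30/258=0.1163, 72/258=0.2791, 5/258=0.0194, 43/258=0.1667
Proportions for species 4 (n=193): 57/193=0.2953, 28/193=0.1451, 5/193=0.0259, 44/193=0.2280, 49/193=0.2539, 10/193=0.0518
Σ p₁ᵢp₂ᵢ = 0.088118 + 0.017441 + 0.003012 + 0.063635 + 0.004926 + 0.008635 = 0.185767
Σp_1ᵢ² = 0.2984² + 0.1202² + 0.1163² + 0.2791² + 0.0194² + 0.1667² = 0.089043 + 0.014448 + 0.013526 + 0.077897 + 0.000376 + 0.027789 = 0.223079
Σp_2ᵢ² = 0.2953² + 0.1451² + 0.0259² + 0.2280² + 0.2539² + 0.0518² = 0.087202 + 0.021054 + 0.000671 + 0.051984 + 0.064465 + 0.002683 = 0.228059
O = 0.185767 / √(0.223079 × 0.228059) = 0.185767 / 0.2255553 = 0.8236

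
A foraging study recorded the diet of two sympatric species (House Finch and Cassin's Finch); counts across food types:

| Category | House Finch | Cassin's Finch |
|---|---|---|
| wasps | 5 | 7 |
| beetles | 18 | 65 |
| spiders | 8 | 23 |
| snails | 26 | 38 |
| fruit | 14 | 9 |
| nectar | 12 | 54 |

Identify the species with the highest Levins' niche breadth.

Proportions for House Finch (n=83): 5/83=0.0602, 18/83=0.2169, 8/83=0.0964, 26/83=0.3133, 14/83=0.1687, 12/83=0.1446
Proportions for Cassin's Finch (n=196): 7/196=0.0357, 65/196=0.3316, 23/196=0.1173, 38/196=0.1939, 9/196=0.0459, 54/196=0.2755
Σp_Housᵢ² = 0.0602² + 0.2169² + 0.0964² + 0.3133² + 0.1687² + 0.1446² = 0.003624 + 0.047046 + 0.009293 + 0.098157 + 0.028460 + 0.020909 = 0.207489
B_Hous = 1 / 0.207489 = 4.8195
Σp_Cassᵢ² = 0.0357² + 0.3316² + 0.1173² + 0.1939² + 0.0459² + 0.2755² = 0.001274 + 0.109959 + 0.013759 + 0.037597 + 0.002107 + 0.075900 = 0.240596
B_Cass = 1 / 0.240596 = 4.1563
Highest B → broadest niche (most generalist): House Finch (B = 4.82).

House Finch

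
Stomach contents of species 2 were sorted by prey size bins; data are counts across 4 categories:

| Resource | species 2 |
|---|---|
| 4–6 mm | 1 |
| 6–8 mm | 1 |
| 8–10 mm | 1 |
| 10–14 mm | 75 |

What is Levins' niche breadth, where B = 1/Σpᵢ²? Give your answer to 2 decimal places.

1.08

Proportions for species 2 (n=78): 1/78=0.0128, 1/78=0.0128, 1/78=0.0128, 75/78=0.9615
Σpᵢ² = 0.0128² + 0.0128² + 0.0128² + 0.9615² = 0.000164 + 0.000164 + 0.000164 + 0.924482 = 0.924974
B = 1 / 0.924974 = 1.0811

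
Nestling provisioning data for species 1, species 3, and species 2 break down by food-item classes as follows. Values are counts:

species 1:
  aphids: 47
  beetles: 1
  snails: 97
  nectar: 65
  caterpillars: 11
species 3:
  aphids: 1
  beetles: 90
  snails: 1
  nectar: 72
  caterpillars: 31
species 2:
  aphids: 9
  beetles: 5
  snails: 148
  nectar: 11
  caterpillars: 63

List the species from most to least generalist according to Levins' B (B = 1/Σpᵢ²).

species 1 > species 3 > species 2

Proportions for species 1 (n=221): 47/221=0.2127, 1/221=0.0045, 97/221=0.4389, 65/221=0.2941, 11/221=0.0498
Proportions for species 3 (n=195): 1/195=0.0051, 90/195=0.4615, 1/195=0.0051, 72/195=0.3692, 31/195=0.1590
Proportions for species 2 (n=236): 9/236=0.0381, 5/236=0.0212, 148/236=0.6271, 11/236=0.0466, 63/236=0.2669
Σp_1ᵢ² = 0.2127² + 0.0045² + 0.4389² + 0.2941² + 0.0498² = 0.045241 + 0.000020 + 0.192633 + 0.086495 + 0.002480 = 0.326869
B_1 = 1 / 0.326869 = 3.0593
Σp_3ᵢ² = 0.0051² + 0.4615² + 0.0051² + 0.3692² + 0.1590² = 0.000026 + 0.212982 + 0.000026 + 0.136309 + 0.025281 = 0.374624
B_3 = 1 / 0.374624 = 2.6693
Σp_2ᵢ² = 0.0381² + 0.0212² + 0.6271² + 0.0466² + 0.2669² = 0.001452 + 0.000449 + 0.393254 + 0.002172 + 0.071236 = 0.468563
B_2 = 1 / 0.468563 = 2.1342
Ranking by B (broadest → narrowest): species 1 (3.06) > species 3 (2.67) > species 2 (2.13)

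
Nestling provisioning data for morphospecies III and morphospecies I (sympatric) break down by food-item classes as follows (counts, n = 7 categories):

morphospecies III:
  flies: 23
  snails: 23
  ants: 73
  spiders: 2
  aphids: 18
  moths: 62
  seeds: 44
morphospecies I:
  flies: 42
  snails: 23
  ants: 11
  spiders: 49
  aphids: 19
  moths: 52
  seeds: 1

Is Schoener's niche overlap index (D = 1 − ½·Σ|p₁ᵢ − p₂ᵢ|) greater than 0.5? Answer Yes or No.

Proportions for morphospecies III (n=245): 23/245=0.0939, 23/245=0.0939, 73/245=0.2980, 2/245=0.0082, 18/245=0.0735, 62/245=0.2531, 44/245=0.1796
Proportions for morphospecies I (n=197): 42/197=0.2132, 23/197=0.1168, 11/197=0.0558, 49/197=0.2487, 19/197=0.0964, 52/197=0.2640, 1/197=0.0051
Σ|p₁ᵢ − p₂ᵢ| = 0.1193 + 0.0229 + 0.2422 + 0.2405 + 0.0229 + 0.0109 + 0.1745 = 0.8332
D = 1 − ½ × 0.8332 = 1 − 0.41660 = 0.58340
D = 0.58340 > 0.5 → Yes.

Yes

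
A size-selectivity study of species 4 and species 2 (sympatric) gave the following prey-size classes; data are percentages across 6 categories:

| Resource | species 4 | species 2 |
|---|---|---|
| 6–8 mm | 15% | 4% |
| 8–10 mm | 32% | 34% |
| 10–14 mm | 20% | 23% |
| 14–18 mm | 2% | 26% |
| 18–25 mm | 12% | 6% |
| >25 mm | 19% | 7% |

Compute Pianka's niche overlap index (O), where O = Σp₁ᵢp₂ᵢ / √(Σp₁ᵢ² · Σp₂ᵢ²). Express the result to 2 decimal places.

Convert percentages to proportions (divide by 100).
Σ p₁ᵢp₂ᵢ = 0.0060 + 0.1088 + 0.0460 + 0.0052 + 0.0072 + 0.0133 = 0.1865
Σp_1ᵢ² = 0.15² + 0.32² + 0.20² + 0.02² + 0.12² + 0.19² = 0.0225 + 0.1024 + 0.0400 + 0.0004 + 0.0144 + 0.0361 = 0.2158
Σp_2ᵢ² = 0.04² + 0.34² + 0.23² + 0.26² + 0.06² + 0.07² = 0.0016 + 0.1156 + 0.0529 + 0.0676 + 0.0036 + 0.0049 = 0.2462
O = 0.1865 / √(0.2158 × 0.2462) = 0.1865 / 0.23050 = 0.8091

0.81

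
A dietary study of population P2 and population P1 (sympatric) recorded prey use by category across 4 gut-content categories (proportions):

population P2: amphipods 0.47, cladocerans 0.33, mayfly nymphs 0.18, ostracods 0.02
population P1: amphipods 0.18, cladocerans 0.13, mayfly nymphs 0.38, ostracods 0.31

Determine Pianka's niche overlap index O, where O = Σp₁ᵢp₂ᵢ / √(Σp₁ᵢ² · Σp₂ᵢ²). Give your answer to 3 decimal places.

0.623

Σ p₁ᵢp₂ᵢ = 0.0846 + 0.0429 + 0.0684 + 0.0062 = 0.2021
Σp_1ᵢ² = 0.47² + 0.33² + 0.18² + 0.02² = 0.2209 + 0.1089 + 0.0324 + 0.0004 = 0.3626
Σp_2ᵢ² = 0.18² + 0.13² + 0.38² + 0.31² = 0.0324 + 0.0169 + 0.1444 + 0.0961 = 0.2898
O = 0.2021 / √(0.3626 × 0.2898) = 0.2021 / 0.324163 = 0.62345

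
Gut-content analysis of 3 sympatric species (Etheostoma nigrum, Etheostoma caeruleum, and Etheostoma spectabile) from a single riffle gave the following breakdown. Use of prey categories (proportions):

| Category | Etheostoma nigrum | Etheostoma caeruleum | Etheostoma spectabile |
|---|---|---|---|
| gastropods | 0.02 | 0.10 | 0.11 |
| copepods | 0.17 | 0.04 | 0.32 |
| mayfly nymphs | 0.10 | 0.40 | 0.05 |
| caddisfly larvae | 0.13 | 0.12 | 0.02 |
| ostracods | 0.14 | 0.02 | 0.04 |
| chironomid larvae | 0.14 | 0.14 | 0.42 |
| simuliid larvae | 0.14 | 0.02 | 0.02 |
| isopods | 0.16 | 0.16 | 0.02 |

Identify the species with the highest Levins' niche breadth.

Σp_nigrᵢ² = 0.02² + 0.17² + 0.10² + 0.13² + 0.14² + 0.14² + 0.14² + 0.16² = 0.0004 + 0.0289 + 0.0100 + 0.0169 + 0.0196 + 0.0196 + 0.0196 + 0.0256 = 0.1406
B_nigr = 1 / 0.1406 = 7.1124
Σp_caerᵢ² = 0.10² + 0.04² + 0.40² + 0.12² + 0.02² + 0.14² + 0.02² + 0.16² = 0.0100 + 0.0016 + 0.1600 + 0.0144 + 0.0004 + 0.0196 + 0.0004 + 0.0256 = 0.2320
B_caer = 1 / 0.2320 = 4.3103
Σp_specᵢ² = 0.11² + 0.32² + 0.05² + 0.02² + 0.04² + 0.42² + 0.02² + 0.02² = 0.0121 + 0.1024 + 0.0025 + 0.0004 + 0.0016 + 0.1764 + 0.0004 + 0.0004 = 0.2962
B_spec = 1 / 0.2962 = 3.3761
Highest B → broadest niche (most generalist): Etheostoma nigrum (B = 7.11).

Etheostoma nigrum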